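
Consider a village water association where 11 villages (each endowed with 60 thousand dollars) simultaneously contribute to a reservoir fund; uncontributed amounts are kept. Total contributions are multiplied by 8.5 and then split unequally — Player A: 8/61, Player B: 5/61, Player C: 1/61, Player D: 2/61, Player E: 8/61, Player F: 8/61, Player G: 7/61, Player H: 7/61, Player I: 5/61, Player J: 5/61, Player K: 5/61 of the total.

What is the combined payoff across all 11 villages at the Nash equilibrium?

2010.00 thousand dollars

Player j's private return per contributed unit is 8.5 × (j's share). Contributing is weakly dominant for j when that share is at least 1/8.5 = 0.1176, and contributing 0 is dominant otherwise.
Player A, Player E and Player F clear that bar, contributing 60 each; the remaining 8 contribute 0. Total contributed: 180.
The reservoir fund pays out 8.5 × 180 = 1530.00 in total (split across the unequal shares, but the aggregate is all that matters for the group sum).
The 8 free-riders keep 60 each, adding 480. Group total = 480 + 1530.00 = 2010.00.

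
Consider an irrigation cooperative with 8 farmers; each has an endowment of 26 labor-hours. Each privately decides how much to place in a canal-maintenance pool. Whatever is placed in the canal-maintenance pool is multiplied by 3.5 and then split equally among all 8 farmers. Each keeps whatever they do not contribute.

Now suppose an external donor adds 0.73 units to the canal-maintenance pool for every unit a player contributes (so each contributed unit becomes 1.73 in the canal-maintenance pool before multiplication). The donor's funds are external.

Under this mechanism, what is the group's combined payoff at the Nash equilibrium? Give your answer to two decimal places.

With the mechanism, a contributed unit returns 3.5 × 1.73 / 8 = 0.7569 per unit of net cost — still below 1 — so contributing 0 remains dominant for every player.
At the Nash equilibrium no one contributes; group total payoff = 8 × 26 = 208.

208.00 labor-hours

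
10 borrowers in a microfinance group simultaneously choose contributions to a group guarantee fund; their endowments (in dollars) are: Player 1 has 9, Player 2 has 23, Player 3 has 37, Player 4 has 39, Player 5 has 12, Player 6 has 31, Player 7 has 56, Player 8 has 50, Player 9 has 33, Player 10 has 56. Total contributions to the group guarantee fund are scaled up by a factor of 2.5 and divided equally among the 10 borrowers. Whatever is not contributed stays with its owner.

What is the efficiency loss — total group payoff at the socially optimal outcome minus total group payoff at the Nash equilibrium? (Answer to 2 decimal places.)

519.00 dollars

The private return per contributed unit is 2.5/10 = 0.2500 < 1 for every player regardless of endowment, so the Nash equilibrium is zero contribution and the group total is Σ E_j = 9 + 23 + 37 + 39 + 12 + 31 + 56 + 50 + 33 + 56 = 346.
Each contributed unit returns 2.500 to the group, so the social optimum is full contribution by everyone: group total = 2.500 × 346 = 865.00.
Efficiency loss = (2.500 − 1) × 346 = 519.00.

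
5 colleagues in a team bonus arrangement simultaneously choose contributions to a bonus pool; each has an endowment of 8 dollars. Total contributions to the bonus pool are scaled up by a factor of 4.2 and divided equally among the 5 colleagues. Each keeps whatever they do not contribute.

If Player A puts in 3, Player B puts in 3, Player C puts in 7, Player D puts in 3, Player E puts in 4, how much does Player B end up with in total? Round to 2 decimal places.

21.80 dollars

Total contributed: 3 + 3 + 7 + 3 + 4 = 20.
Each receives 4.2 × 20 / 5 = 16.80 from the bonus pool.
Player B keeps 8 − 3 = 5, so Player B's payoff is 5 + 16.80 = 21.80.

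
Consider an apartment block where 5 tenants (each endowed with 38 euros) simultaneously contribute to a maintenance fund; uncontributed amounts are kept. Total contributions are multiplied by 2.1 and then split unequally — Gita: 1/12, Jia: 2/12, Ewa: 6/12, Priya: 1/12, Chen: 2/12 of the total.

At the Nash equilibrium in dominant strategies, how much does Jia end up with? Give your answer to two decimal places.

Player j's private return per contributed unit is 2.1 × (j's share). Contributing is weakly dominant for j when that share is at least 1/2.1 = 0.4762, and contributing 0 is dominant otherwise.
The only share above 0.4762 is Ewa's 6/12, contributing 38; the remaining 4 contribute 0. Total contributed: 38.
Jia keeps 38 and receives 2.1 × 38 × 2/12 = 13.30 from the maintenance fund, for a payoff of 51.30.

51.30 euros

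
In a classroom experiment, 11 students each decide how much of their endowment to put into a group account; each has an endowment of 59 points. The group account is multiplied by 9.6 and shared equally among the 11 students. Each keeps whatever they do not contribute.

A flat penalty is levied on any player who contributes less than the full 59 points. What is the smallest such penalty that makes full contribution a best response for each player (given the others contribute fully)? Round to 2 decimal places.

7.51 points

Given the others contribute fully, the best deviation is to contribute 0 (any partial contribution still incurs the fine and gives up units whose private return 0.8727 is below 1).
Deviating from 59 to 0 saves 59 points but forfeits the deviator's share of the drop in the group account: 9.6/11 × 59 = 51.49.
So the deviation gain is 59 − 51.49 = 7.51, and the fine must be at least 7.51 points to wipe it out.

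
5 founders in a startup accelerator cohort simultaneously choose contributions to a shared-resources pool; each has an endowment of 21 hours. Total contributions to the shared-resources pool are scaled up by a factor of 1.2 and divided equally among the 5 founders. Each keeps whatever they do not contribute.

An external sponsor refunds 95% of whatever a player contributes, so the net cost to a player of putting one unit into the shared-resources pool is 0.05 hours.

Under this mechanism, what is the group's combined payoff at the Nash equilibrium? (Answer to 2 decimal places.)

The effective private return per unit is now (1.2/5) / 0.05 = 4.8000 > 1, so every player's dominant strategy flips to full contribution.
At the Nash equilibrium everyone contributes 21. Group total payoff = 5 × (21 × 0.95 + 1.2 × 21) = 225.75.

225.75 hours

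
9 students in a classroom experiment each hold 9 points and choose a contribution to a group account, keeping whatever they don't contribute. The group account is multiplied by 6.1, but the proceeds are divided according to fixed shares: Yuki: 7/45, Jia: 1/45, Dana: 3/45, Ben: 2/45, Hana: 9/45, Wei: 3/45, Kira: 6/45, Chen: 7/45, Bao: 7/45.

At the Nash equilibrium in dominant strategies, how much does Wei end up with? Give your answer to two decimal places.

12.66 points

A player with share s gets back 6.1·s per unit contributed, so full contribution is dominant for anyone with s > 1/6.1 = 0.1639 and zero contribution is dominant for anyone below.
The only share above 0.1639 is Hana's 9/45, contributing 9; the remaining 8 contribute 0. Total contributed: 9.
Wei keeps 9 and receives 6.1 × 9 × 3/45 = 3.66 from the group account, for a payoff of 12.66.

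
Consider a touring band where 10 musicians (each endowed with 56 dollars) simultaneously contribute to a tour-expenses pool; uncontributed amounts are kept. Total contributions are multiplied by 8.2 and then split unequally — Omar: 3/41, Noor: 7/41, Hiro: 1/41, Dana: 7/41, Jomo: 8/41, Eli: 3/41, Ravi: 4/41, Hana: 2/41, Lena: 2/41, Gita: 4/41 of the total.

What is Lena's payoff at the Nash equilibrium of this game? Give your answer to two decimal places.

123.20 dollars

A player with share s gets back 8.2·s per unit contributed, so full contribution is dominant for anyone with s > 1/8.2 = 0.1220 and zero contribution is dominant for anyone below.
Noor, Dana and Jomo clear that bar, contributing 56 each; the remaining 7 contribute 0. Total contributed: 168.
Lena keeps 56 and receives 8.2 × 168 × 2/41 = 67.20 from the tour-expenses pool, for a payoff of 123.20.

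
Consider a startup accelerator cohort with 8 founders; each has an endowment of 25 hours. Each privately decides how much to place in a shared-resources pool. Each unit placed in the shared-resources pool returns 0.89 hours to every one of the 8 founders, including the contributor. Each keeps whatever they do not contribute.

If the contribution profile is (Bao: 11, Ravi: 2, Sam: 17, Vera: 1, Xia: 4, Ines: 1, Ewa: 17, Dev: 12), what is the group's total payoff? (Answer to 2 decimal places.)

Total contributed: 11 + 2 + 17 + 1 + 4 + 1 + 17 + 12 = 65; total kept: 8 × 25 − 65 = 135.
The shared-resources pool pays out 0.89 × 8 × 65 = 462.80 in aggregate.
Group total = 135 + 462.80 = 597.80.

597.80 hours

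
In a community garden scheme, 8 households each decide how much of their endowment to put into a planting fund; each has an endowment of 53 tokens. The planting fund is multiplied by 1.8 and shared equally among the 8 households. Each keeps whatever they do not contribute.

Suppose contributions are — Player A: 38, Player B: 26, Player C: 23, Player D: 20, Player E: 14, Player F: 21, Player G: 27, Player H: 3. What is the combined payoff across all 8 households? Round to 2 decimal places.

Total contributed: 38 + 26 + 23 + 20 + 14 + 21 + 27 + 3 = 172; total kept: 8 × 53 − 172 = 252.
The planting fund pays out 1.8 × 172 = 309.60 in aggregate.
Group total = 252 + 309.60 = 561.60.

561.60 tokens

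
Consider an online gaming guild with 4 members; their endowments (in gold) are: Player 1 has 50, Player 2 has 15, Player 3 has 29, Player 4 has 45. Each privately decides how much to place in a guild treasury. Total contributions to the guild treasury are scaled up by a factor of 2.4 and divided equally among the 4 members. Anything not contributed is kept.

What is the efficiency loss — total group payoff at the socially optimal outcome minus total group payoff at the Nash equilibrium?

The private return per contributed unit is 2.4/4 = 0.6000 < 1 for every player regardless of endowment, so the Nash equilibrium is zero contribution and the group total is Σ E_j = 50 + 15 + 29 + 45 = 139.
Each contributed unit returns 2.400 to the group, so the social optimum is full contribution by everyone: group total = 2.400 × 139 = 333.60.
Efficiency loss = (2.400 − 1) × 139 = 194.60.

194.60 gold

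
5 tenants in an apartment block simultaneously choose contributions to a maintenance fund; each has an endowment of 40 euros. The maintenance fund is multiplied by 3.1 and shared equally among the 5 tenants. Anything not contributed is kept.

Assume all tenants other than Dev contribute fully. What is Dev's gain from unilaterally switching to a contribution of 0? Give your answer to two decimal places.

Switching from a contribution of 40 to 0 lets Dev keep an extra 40 euros, but lowers the maintenance fund by 40, which costs Dev their own share of that drop: 3.1/5 × 40 = 24.80.
Net gain = 40 − 24.80 = 15.20. The private return per contributed unit (0.6200) is below 1, so free-riding is indeed the best response regardless of what the others do.

15.20 euros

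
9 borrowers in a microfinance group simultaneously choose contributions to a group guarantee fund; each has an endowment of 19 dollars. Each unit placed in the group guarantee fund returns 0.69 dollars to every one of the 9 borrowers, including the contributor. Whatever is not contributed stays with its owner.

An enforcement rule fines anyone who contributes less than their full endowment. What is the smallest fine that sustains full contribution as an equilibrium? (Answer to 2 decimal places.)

Given the others contribute fully, the best deviation is to contribute 0 (any partial contribution still incurs the fine and gives up units whose private return 0.69 is below 1).
Deviating from 19 to 0 saves 19 dollars but forfeits the deviator's share of the drop in the group guarantee fund: 0.69 × 19 = 13.11.
So the deviation gain is 19 − 13.11 = 5.89, and the fine must be at least 5.89 dollars to wipe it out.

5.89 dollars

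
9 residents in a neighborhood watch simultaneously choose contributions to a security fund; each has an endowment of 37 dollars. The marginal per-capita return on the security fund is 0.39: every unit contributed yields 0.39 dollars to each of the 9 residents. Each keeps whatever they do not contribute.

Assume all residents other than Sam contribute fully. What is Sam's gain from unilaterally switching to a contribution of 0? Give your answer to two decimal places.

22.57 dollars

Switching from a contribution of 37 to 0 lets Sam keep an extra 37 dollars, but lowers the security fund by 37, which costs Sam their own share of that drop: 0.39 × 37 = 14.43.
Net gain = 37 − 14.43 = 22.57. The private return per contributed unit (0.39) is below 1, so free-riding is indeed the best response regardless of what the others do.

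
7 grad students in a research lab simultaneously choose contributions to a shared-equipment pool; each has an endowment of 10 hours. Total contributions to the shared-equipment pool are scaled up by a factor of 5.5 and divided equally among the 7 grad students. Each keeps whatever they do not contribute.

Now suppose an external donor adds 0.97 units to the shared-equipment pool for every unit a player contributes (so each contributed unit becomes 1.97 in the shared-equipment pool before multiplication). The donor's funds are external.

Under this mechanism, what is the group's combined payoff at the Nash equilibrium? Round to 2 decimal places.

Under the mechanism each unit contributed yields 5.5 × 1.97 / 7 = 1.5479 back to its contributor per unit of net cost, which exceeds 1, making full contribution the dominant choice for everyone.
At the Nash equilibrium everyone contributes 10. Group total payoff = 5.5 × 1.97 × 70 = 758.45.

758.45 hours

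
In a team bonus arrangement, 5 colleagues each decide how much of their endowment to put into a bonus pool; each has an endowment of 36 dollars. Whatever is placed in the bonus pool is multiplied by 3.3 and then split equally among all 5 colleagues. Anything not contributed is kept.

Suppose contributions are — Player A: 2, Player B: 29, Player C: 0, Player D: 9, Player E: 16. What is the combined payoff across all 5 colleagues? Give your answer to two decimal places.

308.80 dollars

Total contributed: 2 + 29 + 0 + 9 + 16 = 56; total kept: 5 × 36 − 56 = 124.
The bonus pool pays out 3.3 × 56 = 184.80 in aggregate.
Group total = 124 + 184.80 = 308.80.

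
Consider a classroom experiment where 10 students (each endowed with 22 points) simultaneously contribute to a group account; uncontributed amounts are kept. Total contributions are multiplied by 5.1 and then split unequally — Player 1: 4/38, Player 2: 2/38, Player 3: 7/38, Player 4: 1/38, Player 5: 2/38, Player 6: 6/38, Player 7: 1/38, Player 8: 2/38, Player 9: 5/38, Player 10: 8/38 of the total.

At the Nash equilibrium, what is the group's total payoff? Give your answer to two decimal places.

310.20 points

For player j, contributing a unit is worthwhile iff 5.1 × (j's share) ≥ 1, i.e. iff j's share is at least 0.1961.
The only share above 0.1961 is Player 10's 8/38, contributing 22; the remaining 9 contribute 0. Total contributed: 22.
The group account pays out 5.1 × 22 = 112.20 in total (split across the unequal shares, but the aggregate is all that matters for the group sum).
The 9 free-riders keep 22 each, adding 198. Group total = 198 + 112.20 = 310.20.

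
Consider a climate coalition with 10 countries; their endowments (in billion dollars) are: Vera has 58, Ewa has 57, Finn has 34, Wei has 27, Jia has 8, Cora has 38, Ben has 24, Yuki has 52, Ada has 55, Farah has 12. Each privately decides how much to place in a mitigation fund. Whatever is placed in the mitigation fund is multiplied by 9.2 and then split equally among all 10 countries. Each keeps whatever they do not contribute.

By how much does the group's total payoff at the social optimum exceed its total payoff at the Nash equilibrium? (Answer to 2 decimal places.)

2993.00 billion dollars

The private return per contributed unit is 9.2/10 = 0.9200 < 1 for every player regardless of endowment, so the Nash equilibrium is zero contribution and the group total is Σ E_j = 58 + 57 + 34 + 27 + 8 + 38 + 24 + 52 + 55 + 12 = 365.
Each contributed unit returns 9.200 to the group, so the social optimum is full contribution by everyone: group total = 9.200 × 365 = 3358.00.
Efficiency loss = (9.200 − 1) × 365 = 2993.00.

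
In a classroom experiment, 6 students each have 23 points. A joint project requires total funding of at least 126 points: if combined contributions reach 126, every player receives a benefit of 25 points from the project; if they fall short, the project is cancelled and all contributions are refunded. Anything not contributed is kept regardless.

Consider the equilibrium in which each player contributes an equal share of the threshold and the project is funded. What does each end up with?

27 points

Equal share of the threshold: 126/6 = 21.
At this profile no one gains by cutting their contribution: any cut drops the total below 126, the project is cancelled, contributions are refunded, and the deviator ends with 23, which is less than 23 − 21 + 25 = 27. Contributing more than 21 just wastes the excess. So contributing exactly 21 is a best response.
Each player's payoff: 23 − 21 + 25 = 27.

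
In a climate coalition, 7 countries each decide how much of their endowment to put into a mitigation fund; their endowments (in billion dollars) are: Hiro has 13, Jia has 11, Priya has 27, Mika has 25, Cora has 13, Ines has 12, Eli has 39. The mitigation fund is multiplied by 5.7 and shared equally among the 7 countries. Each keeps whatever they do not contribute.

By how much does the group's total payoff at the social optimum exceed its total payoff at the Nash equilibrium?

The private return per contributed unit is 5.7/7 = 0.8143 < 1 for every player regardless of endowment, so the Nash equilibrium is zero contribution and the group total is Σ E_j = 13 + 11 + 27 + 25 + 13 + 12 + 39 = 140.
Each contributed unit returns 5.700 to the group, so the social optimum is full contribution by everyone: group total = 5.700 × 140 = 798.00.
Efficiency loss = (5.700 − 1) × 140 = 658.00.

658.00 billion dollars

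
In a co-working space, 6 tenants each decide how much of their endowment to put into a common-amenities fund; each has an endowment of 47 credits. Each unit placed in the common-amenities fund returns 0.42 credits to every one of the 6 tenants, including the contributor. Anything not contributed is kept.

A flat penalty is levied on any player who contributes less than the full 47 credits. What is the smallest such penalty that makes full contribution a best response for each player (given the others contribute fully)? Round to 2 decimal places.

27.26 credits

Given the others contribute fully, the best deviation is to contribute 0 (any partial contribution still incurs the fine and gives up units whose private return 0.42 is below 1).
Deviating from 47 to 0 saves 47 credits but forfeits the deviator's share of the drop in the common-amenities fund: 0.42 × 47 = 19.74.
So the deviation gain is 47 − 19.74 = 27.26, and the fine must be at least 27.26 credits to wipe it out.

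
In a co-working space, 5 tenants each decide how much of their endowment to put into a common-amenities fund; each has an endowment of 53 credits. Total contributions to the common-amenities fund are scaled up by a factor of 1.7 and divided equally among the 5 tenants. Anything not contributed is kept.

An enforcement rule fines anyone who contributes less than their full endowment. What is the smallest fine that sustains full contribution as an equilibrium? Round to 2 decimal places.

34.98 credits

Given the others contribute fully, the best deviation is to contribute 0 (any partial contribution still incurs the fine and gives up units whose private return 0.3400 is below 1).
Deviating from 53 to 0 saves 53 credits but forfeits the deviator's share of the drop in the common-amenities fund: 1.7/5 × 53 = 18.02.
So the deviation gain is 53 − 18.02 = 34.98, and the fine must be at least 34.98 credits to wipe it out.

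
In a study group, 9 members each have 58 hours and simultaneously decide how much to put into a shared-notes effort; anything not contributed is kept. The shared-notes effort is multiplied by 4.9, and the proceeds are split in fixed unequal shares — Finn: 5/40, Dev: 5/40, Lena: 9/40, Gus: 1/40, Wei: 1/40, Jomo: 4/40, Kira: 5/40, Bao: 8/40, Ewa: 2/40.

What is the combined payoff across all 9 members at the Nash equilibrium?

Each unit j contributes comes back to j as 4.9 × (j's share), so j prefers to contribute only if that share exceeds 1/4.9 = 0.2041; otherwise keeping the unit dominates.
The only share above 0.2041 is Lena's 9/40, contributing 58; the remaining 8 contribute 0. Total contributed: 58.
The shared-notes effort pays out 4.9 × 58 = 284.20 in total (split across the unequal shares, but the aggregate is all that matters for the group sum).
The 8 free-riders keep 58 each, adding 464. Group total = 464 + 284.20 = 748.20.

748.20 hours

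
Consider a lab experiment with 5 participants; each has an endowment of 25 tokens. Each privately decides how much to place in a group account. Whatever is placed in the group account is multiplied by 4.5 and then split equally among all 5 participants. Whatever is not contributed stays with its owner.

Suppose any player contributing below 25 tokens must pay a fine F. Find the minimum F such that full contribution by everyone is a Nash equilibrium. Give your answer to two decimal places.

Given the others contribute fully, the best deviation is to contribute 0 (any partial contribution still incurs the fine and gives up units whose private return 0.9000 is below 1).
Deviating from 25 to 0 saves 25 tokens but forfeits the deviator's share of the drop in the group account: 4.5/5 × 25 = 22.50.
So the deviation gain is 25 − 22.50 = 2.50, and the fine must be at least 2.50 tokens to wipe it out.

2.50 tokens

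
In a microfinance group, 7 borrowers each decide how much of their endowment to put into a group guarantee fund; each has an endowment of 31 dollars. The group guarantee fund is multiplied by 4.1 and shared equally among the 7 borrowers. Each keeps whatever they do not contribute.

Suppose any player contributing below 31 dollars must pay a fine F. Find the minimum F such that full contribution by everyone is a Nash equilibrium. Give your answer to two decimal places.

12.84 dollars

Given the others contribute fully, the best deviation is to contribute 0 (any partial contribution still incurs the fine and gives up units whose private return 0.5857 is below 1).
Deviating from 31 to 0 saves 31 dollars but forfeits the deviator's share of the drop in the group guarantee fund: 4.1/7 × 31 = 18.16.
So the deviation gain is 31 − 18.16 = 12.84, and the fine must be at least 12.84 dollars to wipe it out.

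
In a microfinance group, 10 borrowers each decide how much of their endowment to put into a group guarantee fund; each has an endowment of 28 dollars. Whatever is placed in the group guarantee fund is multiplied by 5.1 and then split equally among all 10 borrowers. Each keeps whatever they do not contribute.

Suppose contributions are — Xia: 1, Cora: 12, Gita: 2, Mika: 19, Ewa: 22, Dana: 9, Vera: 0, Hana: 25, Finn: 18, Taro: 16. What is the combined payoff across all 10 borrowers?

788.40 dollars

Total contributed: 1 + 12 + 2 + 19 + 22 + 9 + 0 + 25 + 18 + 16 = 124; total kept: 10 × 28 − 124 = 156.
The group guarantee fund pays out 5.1 × 124 = 632.40 in aggregate.
Group total = 156 + 632.40 = 788.40.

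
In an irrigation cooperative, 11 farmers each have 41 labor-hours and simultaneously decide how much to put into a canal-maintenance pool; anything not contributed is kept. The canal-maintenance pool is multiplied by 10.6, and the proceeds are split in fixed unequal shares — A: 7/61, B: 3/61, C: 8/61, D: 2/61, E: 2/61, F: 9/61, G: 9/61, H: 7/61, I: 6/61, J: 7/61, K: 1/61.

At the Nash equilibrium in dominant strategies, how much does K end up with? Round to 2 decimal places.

For player j, contributing a unit is worthwhile iff 10.6 × (j's share) ≥ 1, i.e. iff j's share is at least 0.0943.
A, C, F, G, H, I and J clear that bar, contributing 41 each; the remaining 4 contribute 0. Total contributed: 287.
K keeps 41 and receives 10.6 × 287 × 1/61 = 49.87 from the canal-maintenance pool, for a payoff of 90.87.

90.87 labor-hours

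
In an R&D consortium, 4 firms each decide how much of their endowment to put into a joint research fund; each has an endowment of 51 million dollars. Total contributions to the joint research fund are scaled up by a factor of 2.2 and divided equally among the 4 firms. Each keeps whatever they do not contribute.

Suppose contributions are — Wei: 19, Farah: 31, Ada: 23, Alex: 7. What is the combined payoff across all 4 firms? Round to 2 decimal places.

Total contributed: 19 + 31 + 23 + 7 = 80; total kept: 4 × 51 − 80 = 124.
The joint research fund pays out 2.2 × 80 = 176.00 in aggregate.
Group total = 124 + 176.00 = 300.00.

300.00 million dollars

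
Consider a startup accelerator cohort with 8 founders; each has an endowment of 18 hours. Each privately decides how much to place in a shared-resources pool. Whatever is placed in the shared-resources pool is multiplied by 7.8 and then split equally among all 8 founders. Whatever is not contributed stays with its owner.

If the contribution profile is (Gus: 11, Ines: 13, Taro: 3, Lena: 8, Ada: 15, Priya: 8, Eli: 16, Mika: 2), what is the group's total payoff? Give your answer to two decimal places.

Total contributed: 11 + 13 + 3 + 8 + 15 + 8 + 16 + 2 = 76; total kept: 8 × 18 − 76 = 68.
The shared-resources pool pays out 7.8 × 76 = 592.80 in aggregate.
Group total = 68 + 592.80 = 660.80.

660.80 hours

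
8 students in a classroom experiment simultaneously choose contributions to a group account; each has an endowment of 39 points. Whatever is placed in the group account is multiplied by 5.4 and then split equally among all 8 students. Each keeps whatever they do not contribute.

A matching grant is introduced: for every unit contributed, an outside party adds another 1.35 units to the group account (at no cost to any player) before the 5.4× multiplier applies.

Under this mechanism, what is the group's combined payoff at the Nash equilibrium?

3959.28 points

The effective private return per unit is now 5.4 × 2.35 / 8 = 1.5863 > 1, so every player's dominant strategy flips to full contribution.
At the Nash equilibrium everyone contributes 39. Group total payoff = 5.4 × 2.35 × 312 = 3959.28.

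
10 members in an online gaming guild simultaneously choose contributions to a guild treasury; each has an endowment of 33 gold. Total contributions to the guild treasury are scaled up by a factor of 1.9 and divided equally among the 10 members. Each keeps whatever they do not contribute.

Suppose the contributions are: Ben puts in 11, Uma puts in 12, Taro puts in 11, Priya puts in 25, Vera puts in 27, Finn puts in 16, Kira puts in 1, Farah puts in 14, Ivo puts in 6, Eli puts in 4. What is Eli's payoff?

Total contributed: 11 + 12 + 11 + 25 + 27 + 16 + 1 + 14 + 6 + 4 = 127.
Each receives 1.9 × 127 / 10 = 24.13 from the guild treasury.
Eli keeps 33 − 4 = 29, so Eli's payoff is 29 + 24.13 = 53.13.

53.13 gold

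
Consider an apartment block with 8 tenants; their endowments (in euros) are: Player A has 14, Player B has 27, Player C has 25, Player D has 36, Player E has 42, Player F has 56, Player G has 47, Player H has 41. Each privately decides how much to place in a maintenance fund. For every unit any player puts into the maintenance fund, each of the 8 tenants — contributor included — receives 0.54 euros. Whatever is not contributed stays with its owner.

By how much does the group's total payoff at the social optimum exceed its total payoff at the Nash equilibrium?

956.16 euros

The private return per contributed unit is 0.54 < 1 for everyone, so the Nash equilibrium is zero contribution and the group total is Σ E_j = 14 + 27 + 25 + 36 + 42 + 56 + 47 + 41 = 288.
Each contributed unit returns 4.320 to the group, so the social optimum is full contribution by everyone: group total = 4.320 × 288 = 1244.16.
Efficiency loss = (4.320 − 1) × 288 = 956.16.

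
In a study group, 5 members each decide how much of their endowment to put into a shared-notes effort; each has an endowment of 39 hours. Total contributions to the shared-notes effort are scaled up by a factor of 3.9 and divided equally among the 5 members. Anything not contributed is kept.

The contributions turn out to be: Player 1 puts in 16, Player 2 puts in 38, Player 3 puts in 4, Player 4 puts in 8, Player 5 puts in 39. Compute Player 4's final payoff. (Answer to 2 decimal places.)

Total contributed: 16 + 38 + 4 + 8 + 39 = 105.
Each receives 3.9 × 105 / 5 = 81.90 from the shared-notes effort.
Player 4 keeps 39 − 8 = 31, so Player 4's payoff is 31 + 81.90 = 112.90.

112.90 hours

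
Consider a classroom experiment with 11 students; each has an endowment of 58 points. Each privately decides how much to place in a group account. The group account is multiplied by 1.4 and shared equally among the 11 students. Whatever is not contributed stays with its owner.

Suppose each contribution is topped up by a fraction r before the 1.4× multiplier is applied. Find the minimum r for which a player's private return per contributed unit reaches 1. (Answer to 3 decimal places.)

6.857

With matching at rate r, one contributed unit becomes (1 + r) in the group account and returns 1.4 × (1 + r) / 11 to the contributor.
Setting this equal to 1: 1 + r = 11/1.4 = 7.8571.
So the minimum matching rate is r = 7.8571 − 1 = 6.857.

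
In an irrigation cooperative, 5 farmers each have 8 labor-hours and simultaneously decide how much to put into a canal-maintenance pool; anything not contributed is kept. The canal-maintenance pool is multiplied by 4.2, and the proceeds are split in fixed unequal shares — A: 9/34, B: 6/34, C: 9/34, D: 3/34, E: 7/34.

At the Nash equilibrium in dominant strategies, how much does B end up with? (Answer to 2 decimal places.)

Player j's private return per contributed unit is 4.2 × (j's share). Contributing is weakly dominant for j when that share is at least 1/4.2 = 0.2381, and contributing 0 is dominant otherwise.
A and C clear that bar, contributing 8 each; the remaining 3 contribute 0. Total contributed: 16.
B keeps 8 and receives 4.2 × 16 × 6/34 = 11.86 from the canal-maintenance pool, for a payoff of 19.86.

19.86 labor-hours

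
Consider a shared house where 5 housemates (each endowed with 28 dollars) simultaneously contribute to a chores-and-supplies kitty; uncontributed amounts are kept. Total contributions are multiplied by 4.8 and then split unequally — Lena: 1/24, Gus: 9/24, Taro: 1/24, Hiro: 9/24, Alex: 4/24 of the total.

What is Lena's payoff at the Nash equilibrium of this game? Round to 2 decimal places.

Player j's private return per contributed unit is 4.8 × (j's share). Contributing is weakly dominant for j when that share is at least 1/4.8 = 0.2083, and contributing 0 is dominant otherwise.
The shares above 0.2083 belong to Gus and Hiro, contributing 28 each; the remaining 3 contribute 0. Total contributed: 56.
Lena keeps 28 and receives 4.8 × 56 × 1/24 = 11.20 from the chores-and-supplies kitty, for a payoff of 39.20.

39.20 dollars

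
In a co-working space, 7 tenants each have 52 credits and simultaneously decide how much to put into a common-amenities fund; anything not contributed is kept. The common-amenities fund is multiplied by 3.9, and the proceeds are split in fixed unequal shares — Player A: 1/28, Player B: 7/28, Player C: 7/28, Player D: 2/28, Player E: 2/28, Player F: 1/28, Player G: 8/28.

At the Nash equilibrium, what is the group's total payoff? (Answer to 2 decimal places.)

Player j's private return per contributed unit is 3.9 × (j's share). Contributing is weakly dominant for j when that share is at least 1/3.9 = 0.2564, and contributing 0 is dominant otherwise.
Player G alone (share 8/28) is above the threshold, contributing 52; the remaining 6 contribute 0. Total contributed: 52.
The common-amenities fund pays out 3.9 × 52 = 202.80 in total (split across the unequal shares, but the aggregate is all that matters for the group sum).
The 6 free-riders keep 52 each, adding 312. Group total = 312 + 202.80 = 514.80.

514.80 credits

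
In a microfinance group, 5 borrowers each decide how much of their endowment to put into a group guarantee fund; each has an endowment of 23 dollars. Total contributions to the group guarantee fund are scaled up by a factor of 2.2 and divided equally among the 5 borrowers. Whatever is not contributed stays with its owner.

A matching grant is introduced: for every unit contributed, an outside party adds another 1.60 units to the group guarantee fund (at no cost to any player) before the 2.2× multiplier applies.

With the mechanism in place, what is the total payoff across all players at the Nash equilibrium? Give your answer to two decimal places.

657.80 dollars

The effective private return per unit is now 2.2 × 2.60 / 5 = 1.1440 > 1, so every player's dominant strategy flips to full contribution.
At the Nash equilibrium everyone contributes 23. Group total payoff = 2.2 × 2.60 × 115 = 657.80.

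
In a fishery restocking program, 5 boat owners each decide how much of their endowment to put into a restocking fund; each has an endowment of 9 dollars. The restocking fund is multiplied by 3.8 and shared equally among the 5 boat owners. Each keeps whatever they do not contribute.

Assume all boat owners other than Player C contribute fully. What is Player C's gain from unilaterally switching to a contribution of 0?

Switching from a contribution of 9 to 0 lets Player C keep an extra 9 dollars, but lowers the restocking fund by 9, which costs Player C their own share of that drop: 3.8/5 × 9 = 6.84.
Net gain = 9 − 6.84 = 2.16. The private return per contributed unit (0.7600) is below 1, so free-riding is indeed the best response regardless of what the others do.

2.16 dollars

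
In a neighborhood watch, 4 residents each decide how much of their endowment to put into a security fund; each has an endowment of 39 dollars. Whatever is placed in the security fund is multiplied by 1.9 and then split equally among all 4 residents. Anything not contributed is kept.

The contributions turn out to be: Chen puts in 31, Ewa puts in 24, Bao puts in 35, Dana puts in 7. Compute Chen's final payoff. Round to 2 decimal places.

54.08 dollars

Total contributed: 31 + 24 + 35 + 7 = 97.
Each receives 1.9 × 97 / 4 = 46.08 from the security fund.
Chen keeps 39 − 31 = 8, so Chen's payoff is 8 + 46.08 = 54.08.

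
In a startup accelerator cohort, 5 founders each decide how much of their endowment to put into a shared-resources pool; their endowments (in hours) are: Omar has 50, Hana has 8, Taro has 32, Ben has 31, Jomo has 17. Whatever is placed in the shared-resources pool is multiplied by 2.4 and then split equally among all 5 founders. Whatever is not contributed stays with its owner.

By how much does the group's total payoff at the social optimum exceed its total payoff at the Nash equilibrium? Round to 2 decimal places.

The private return per contributed unit is 2.4/5 = 0.4800 < 1 for every player regardless of endowment, so the Nash equilibrium is zero contribution and the group total is Σ E_j = 50 + 8 + 32 + 31 + 17 = 138.
Each contributed unit returns 2.400 to the group, so the social optimum is full contribution by everyone: group total = 2.400 × 138 = 331.20.
Efficiency loss = (2.400 − 1) × 138 = 193.20.

193.20 hours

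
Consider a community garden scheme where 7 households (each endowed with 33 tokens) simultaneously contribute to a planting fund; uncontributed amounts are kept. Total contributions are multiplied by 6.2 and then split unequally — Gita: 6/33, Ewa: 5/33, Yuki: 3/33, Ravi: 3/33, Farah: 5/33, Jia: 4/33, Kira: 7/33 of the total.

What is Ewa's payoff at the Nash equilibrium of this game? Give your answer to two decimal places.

For player j, contributing a unit is worthwhile iff 6.2 × (j's share) ≥ 1, i.e. iff j's share is at least 0.1613.
Gita and Kira are above the threshold, contributing 33 each; the remaining 5 contribute 0. Total contributed: 66.
Ewa keeps 33 and receives 6.2 × 66 × 5/33 = 62.00 from the planting fund, for a payoff of 95.00.

95.00 tokens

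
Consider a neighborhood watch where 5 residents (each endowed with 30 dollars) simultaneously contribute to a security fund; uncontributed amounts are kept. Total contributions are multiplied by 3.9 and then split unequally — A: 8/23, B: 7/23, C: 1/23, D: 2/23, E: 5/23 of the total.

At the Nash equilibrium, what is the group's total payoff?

A player with share s gets back 3.9·s per unit contributed, so full contribution is dominant for anyone with s > 1/3.9 = 0.2564 and zero contribution is dominant for anyone below.
The shares above 0.2564 belong to A and B, contributing 30 each; the remaining 3 contribute 0. Total contributed: 60.
The security fund pays out 3.9 × 60 = 234.00 in total (split across the unequal shares, but the aggregate is all that matters for the group sum).
The 3 free-riders keep 30 each, adding 90. Group total = 90 + 234.00 = 324.00.

324.00 dollars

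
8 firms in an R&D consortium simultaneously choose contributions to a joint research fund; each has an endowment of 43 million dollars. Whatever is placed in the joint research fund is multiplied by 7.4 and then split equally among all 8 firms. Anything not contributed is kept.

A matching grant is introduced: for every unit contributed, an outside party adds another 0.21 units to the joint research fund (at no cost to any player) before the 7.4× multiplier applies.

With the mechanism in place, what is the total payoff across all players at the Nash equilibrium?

The effective private return per unit is now 7.4 × 1.21 / 8 = 1.1193 > 1, so every player's dominant strategy flips to full contribution.
At the Nash equilibrium everyone contributes 43. Group total payoff = 7.4 × 1.21 × 344 = 3080.18.

3080.18 million dollars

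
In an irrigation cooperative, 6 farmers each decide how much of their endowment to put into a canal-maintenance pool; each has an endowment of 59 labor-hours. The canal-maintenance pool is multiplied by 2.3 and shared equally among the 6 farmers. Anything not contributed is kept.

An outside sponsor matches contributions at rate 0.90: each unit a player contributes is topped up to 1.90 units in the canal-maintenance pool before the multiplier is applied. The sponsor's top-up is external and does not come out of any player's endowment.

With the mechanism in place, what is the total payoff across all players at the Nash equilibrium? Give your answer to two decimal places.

354.00 labor-hours

Even with the mechanism, each unit contributed returns only 2.3 × 1.90 / 6 = 0.7283 per unit of net cost, so contributing nothing is still dominant.
Everyone keeps their endowment and the group total is 6 × 59 = 354.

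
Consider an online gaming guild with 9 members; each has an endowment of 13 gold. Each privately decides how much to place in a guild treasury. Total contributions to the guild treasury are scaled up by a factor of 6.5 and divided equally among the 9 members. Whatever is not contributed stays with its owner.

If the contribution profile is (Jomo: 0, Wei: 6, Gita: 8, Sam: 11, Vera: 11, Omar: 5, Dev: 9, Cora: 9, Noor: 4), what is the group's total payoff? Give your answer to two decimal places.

463.50 gold

Total contributed: 0 + 6 + 8 + 11 + 11 + 5 + 9 + 9 + 4 = 63; total kept: 9 × 13 − 63 = 54.
The guild treasury pays out 6.5 × 63 = 409.50 in aggregate.
Group total = 54 + 409.50 = 463.50.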